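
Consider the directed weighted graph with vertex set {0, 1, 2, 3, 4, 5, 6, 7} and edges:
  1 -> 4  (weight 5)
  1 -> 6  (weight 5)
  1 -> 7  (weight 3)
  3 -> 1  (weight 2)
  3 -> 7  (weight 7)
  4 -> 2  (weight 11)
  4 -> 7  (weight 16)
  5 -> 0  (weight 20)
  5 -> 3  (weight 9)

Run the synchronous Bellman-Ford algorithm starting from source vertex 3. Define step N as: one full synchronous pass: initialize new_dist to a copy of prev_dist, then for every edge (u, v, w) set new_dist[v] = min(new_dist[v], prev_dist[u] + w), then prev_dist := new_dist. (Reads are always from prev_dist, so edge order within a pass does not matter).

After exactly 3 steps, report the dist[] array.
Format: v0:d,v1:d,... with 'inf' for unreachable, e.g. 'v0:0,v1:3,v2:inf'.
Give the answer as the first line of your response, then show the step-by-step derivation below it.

v0:inf,v1:2,v2:18,v3:0,v4:7,v5:inf,v6:7,v7:5

step 1: dist = v0:inf,v1:2,v2:inf,v3:0,v4:inf,v5:inf,v6:inf,v7:7
step 2: dist = v0:inf,v1:2,v2:inf,v3:0,v4:7,v5:inf,v6:7,v7:5
step 3: dist = v0:inf,v1:2,v2:18,v3:0,v4:7,v5:inf,v6:7,v7:5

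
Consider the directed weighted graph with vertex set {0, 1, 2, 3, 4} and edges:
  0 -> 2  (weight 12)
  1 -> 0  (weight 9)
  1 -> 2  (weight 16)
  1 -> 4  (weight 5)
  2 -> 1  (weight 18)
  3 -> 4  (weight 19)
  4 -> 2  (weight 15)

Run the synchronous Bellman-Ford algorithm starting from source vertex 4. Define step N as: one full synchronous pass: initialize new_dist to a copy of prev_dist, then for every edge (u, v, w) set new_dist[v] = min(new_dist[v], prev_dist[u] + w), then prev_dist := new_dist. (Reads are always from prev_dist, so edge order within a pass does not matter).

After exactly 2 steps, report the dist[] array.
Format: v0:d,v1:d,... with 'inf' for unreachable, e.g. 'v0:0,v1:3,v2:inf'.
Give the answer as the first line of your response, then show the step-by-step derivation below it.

v0:inf,v1:33,v2:15,v3:inf,v4:0

step 1: dist = v0:inf,v1:inf,v2:15,v3:inf,v4:0
step 2: dist = v0:inf,v1:33,v2:15,v3:inf,v4:0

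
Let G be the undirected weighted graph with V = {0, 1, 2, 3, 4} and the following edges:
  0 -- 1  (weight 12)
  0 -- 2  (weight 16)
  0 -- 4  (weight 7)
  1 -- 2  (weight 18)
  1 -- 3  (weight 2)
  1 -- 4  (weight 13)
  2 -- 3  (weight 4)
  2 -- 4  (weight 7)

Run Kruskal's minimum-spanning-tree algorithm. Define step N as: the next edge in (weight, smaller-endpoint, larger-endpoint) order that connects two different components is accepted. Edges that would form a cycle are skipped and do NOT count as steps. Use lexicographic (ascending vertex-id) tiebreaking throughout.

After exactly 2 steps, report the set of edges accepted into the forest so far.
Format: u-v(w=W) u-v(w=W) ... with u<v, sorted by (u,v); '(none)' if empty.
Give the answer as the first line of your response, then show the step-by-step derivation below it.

1-3(w=2) 2-3(w=4)

step 1: add edge 1-3 (w=2); MST = {1-3(w=2)}
step 2: add edge 2-3 (w=4); MST = {1-3(w=2) 2-3(w=4)}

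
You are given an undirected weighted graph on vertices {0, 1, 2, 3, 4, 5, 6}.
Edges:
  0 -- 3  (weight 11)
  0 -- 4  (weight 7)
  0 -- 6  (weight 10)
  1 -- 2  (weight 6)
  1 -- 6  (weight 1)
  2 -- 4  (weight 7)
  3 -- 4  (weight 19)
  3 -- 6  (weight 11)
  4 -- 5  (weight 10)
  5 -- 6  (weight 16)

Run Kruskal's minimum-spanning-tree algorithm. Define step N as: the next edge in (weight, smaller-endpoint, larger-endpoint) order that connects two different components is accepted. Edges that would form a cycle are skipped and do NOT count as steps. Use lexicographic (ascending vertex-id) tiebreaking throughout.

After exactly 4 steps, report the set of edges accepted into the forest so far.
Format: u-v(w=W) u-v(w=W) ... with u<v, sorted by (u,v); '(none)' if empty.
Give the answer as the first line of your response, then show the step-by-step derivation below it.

0-4(w=7) 1-2(w=6) 1-6(w=1) 2-4(w=7)

step 1: add edge 1-6 (w=1); MST = {1-6(w=1)}
step 2: add edge 1-2 (w=6); MST = {1-2(w=6) 1-6(w=1)}
step 3: add edge 0-4 (w=7); MST = {0-4(w=7) 1-2(w=6) 1-6(w=1)}
step 4: add edge 2-4 (w=7); MST = {0-4(w=7) 1-2(w=6) 1-6(w=1) 2-4(w=7)}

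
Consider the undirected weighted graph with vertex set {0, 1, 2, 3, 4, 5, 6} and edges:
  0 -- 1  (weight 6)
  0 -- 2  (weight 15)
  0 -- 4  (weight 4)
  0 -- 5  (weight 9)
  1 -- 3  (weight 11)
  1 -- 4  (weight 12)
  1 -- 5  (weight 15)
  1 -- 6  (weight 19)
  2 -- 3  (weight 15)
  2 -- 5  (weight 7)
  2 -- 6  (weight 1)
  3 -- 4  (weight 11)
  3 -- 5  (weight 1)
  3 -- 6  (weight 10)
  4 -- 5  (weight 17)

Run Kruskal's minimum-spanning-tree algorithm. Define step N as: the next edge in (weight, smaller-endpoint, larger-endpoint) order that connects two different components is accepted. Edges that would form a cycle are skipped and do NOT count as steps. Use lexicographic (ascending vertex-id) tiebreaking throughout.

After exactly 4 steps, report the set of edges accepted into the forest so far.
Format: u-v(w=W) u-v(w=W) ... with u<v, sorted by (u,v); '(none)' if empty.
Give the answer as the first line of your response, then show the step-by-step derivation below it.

0-1(w=6) 0-4(w=4) 2-6(w=1) 3-5(w=1)

step 1: add edge 2-6 (w=1); MST = {2-6(w=1)}
step 2: add edge 3-5 (w=1); MST = {2-6(w=1) 3-5(w=1)}
step 3: add edge 0-4 (w=4); MST = {0-4(w=4) 2-6(w=1) 3-5(w=1)}
step 4: add edge 0-1 (w=6); MST = {0-1(w=6) 0-4(w=4) 2-6(w=1) 3-5(w=1)}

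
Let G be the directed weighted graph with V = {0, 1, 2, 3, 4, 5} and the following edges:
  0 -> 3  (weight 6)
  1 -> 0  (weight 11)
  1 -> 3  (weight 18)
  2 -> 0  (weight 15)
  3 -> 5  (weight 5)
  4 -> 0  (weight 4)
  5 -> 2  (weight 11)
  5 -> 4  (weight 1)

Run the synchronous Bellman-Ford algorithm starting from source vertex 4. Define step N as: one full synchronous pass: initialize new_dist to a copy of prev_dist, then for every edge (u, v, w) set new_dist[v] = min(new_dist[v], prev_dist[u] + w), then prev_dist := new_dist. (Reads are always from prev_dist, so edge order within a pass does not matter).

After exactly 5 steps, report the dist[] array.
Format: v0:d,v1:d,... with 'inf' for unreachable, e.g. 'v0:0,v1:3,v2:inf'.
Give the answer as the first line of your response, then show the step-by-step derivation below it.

v0:4,v1:inf,v2:26,v3:10,v4:0,v5:15

step 1: dist = v0:4,v1:inf,v2:inf,v3:inf,v4:0,v5:inf
step 2: dist = v0:4,v1:inf,v2:inf,v3:10,v4:0,v5:inf
step 3: dist = v0:4,v1:inf,v2:inf,v3:10,v4:0,v5:15
step 4: dist = v0:4,v1:inf,v2:26,v3:10,v4:0,v5:15
step 5: dist = v0:4,v1:inf,v2:26,v3:10,v4:0,v5:15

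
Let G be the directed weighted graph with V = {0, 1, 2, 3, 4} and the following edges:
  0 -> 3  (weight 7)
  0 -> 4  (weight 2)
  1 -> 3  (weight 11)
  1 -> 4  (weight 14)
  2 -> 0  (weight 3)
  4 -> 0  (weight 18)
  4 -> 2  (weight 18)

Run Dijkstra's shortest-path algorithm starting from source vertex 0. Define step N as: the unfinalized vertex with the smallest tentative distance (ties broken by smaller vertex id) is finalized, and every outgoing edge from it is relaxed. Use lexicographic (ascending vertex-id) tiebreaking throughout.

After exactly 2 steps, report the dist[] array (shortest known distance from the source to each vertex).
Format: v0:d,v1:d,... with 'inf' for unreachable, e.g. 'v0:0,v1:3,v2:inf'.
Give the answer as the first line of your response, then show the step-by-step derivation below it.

v0:0,v1:inf,v2:20,v3:7,v4:2

step 1: dist = v0:0,v1:inf,v2:inf,v3:7,v4:2
step 2: dist = v0:0,v1:inf,v2:20,v3:7,v4:2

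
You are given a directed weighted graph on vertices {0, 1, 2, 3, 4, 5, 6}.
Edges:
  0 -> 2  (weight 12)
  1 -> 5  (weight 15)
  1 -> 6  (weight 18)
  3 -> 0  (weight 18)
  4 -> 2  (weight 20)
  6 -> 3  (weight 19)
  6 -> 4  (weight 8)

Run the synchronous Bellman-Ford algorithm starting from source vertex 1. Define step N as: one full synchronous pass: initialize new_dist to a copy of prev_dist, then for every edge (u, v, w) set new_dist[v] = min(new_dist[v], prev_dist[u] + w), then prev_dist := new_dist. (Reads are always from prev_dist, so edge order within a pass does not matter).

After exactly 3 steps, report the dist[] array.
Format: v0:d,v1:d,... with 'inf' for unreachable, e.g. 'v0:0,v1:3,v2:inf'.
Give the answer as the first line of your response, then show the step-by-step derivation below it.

v0:55,v1:0,v2:46,v3:37,v4:26,v5:15,v6:18

step 1: dist = v0:inf,v1:0,v2:inf,v3:inf,v4:inf,v5:15,v6:18
step 2: dist = v0:inf,v1:0,v2:inf,v3:37,v4:26,v5:15,v6:18
step 3: dist = v0:55,v1:0,v2:46,v3:37,v4:26,v5:15,v6:18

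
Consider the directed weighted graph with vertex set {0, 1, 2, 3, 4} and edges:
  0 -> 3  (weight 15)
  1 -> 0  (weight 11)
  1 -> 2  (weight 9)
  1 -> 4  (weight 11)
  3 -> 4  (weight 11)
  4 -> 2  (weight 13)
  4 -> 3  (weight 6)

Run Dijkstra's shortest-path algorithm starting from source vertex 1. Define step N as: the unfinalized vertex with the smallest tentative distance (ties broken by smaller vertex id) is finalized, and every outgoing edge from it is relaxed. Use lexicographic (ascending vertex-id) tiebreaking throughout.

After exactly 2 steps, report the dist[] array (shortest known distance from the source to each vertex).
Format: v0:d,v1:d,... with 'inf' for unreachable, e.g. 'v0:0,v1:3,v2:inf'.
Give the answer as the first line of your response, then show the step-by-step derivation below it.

v0:11,v1:0,v2:9,v3:inf,v4:11

step 1: dist = v0:11,v1:0,v2:9,v3:inf,v4:11
step 2: dist = v0:11,v1:0,v2:9,v3:inf,v4:11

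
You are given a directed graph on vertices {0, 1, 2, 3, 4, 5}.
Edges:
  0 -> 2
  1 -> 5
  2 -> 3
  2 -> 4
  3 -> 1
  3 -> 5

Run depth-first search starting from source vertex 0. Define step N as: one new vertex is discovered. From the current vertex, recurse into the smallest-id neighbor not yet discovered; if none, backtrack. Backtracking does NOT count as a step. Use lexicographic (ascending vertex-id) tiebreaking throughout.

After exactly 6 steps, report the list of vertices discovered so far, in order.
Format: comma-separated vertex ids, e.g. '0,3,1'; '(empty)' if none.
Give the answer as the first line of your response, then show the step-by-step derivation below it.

0,2,3,1,5,4

step 1: discover 0; path=0; order=0
step 2: discover 2; path=0>2; order=0,2
step 3: discover 3; path=0>2>3; order=0,2,3
step 4: discover 1; path=0>2>3>1; order=0,2,3,1
step 5: discover 5; path=0>2>3>1>5; order=0,2,3,1,5
step 6: discover 4; path=0>2>4; order=0,2,3,1,5,4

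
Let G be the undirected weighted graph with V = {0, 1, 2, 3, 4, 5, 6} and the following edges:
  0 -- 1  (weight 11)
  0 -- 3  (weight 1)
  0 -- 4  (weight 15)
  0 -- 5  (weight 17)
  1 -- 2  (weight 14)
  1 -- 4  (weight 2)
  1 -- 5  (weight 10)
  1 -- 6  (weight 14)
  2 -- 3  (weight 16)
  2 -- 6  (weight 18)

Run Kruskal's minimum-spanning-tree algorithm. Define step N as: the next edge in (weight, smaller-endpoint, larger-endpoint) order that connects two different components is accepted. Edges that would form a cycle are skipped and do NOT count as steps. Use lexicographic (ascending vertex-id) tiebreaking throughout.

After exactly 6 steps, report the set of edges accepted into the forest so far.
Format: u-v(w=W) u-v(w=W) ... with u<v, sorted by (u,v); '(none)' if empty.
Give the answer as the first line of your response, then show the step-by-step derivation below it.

0-1(w=11) 0-3(w=1) 1-2(w=14) 1-4(w=2) 1-5(w=10) 1-6(w=14)

step 1: add edge 0-3 (w=1); MST = {0-3(w=1)}
step 2: add edge 1-4 (w=2); MST = {0-3(w=1) 1-4(w=2)}
step 3: add edge 1-5 (w=10); MST = {0-3(w=1) 1-4(w=2) 1-5(w=10)}
step 4: add edge 0-1 (w=11); MST = {0-1(w=11) 0-3(w=1) 1-4(w=2) 1-5(w=10)}
step 5: add edge 1-2 (w=14); MST = {0-1(w=11) 0-3(w=1) 1-2(w=14) 1-4(w=2) 1-5(w=10)}
step 6: add edge 1-6 (w=14); MST = {0-1(w=11) 0-3(w=1) 1-2(w=14) 1-4(w=2) 1-5(w=10) 1-6(w=14)}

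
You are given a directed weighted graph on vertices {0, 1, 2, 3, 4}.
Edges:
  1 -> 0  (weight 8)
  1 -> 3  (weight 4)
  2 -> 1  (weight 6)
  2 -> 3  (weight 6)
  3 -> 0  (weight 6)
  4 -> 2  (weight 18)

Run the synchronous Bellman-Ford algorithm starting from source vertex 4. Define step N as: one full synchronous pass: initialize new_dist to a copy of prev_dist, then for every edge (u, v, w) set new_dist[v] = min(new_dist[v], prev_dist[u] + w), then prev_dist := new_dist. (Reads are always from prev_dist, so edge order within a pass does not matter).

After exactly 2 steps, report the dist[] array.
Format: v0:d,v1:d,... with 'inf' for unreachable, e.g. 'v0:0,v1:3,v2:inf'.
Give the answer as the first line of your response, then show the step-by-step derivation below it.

v0:inf,v1:24,v2:18,v3:24,v4:0

step 1: dist = v0:inf,v1:inf,v2:18,v3:inf,v4:0
step 2: dist = v0:inf,v1:24,v2:18,v3:24,v4:0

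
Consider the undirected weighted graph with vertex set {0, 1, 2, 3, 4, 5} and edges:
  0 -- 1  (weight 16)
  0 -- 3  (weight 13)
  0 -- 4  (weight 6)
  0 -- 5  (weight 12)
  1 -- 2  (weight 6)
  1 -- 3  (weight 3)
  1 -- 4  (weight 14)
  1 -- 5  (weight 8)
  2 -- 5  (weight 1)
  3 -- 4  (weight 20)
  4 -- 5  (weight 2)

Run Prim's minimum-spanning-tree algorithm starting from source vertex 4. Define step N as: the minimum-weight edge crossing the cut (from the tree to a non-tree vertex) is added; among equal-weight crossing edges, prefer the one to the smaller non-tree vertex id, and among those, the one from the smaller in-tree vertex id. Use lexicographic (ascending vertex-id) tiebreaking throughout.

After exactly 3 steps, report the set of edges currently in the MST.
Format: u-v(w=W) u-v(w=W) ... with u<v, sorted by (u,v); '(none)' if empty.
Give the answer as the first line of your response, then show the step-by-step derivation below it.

0-4(w=6) 2-5(w=1) 4-5(w=2)

step 1: add edge 4-5 (w=2); MST = {4-5(w=2)}
step 2: add edge 2-5 (w=1); MST = {2-5(w=1) 4-5(w=2)}
step 3: add edge 0-4 (w=6); MST = {0-4(w=6) 2-5(w=1) 4-5(w=2)}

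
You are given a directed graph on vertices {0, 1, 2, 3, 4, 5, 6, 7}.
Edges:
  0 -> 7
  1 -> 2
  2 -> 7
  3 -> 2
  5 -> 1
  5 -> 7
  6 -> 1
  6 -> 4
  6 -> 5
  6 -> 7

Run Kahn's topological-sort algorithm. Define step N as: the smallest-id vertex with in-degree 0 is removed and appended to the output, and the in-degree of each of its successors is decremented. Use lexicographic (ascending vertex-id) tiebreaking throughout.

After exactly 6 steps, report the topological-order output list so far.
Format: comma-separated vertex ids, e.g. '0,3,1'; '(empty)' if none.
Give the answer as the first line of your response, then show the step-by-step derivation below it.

0,3,6,4,5,1

step 1: output 0; order=[0]; indeg=(0,2,2,0,1,1,0,3)
step 2: output 3; order=[0,3]; indeg=(0,2,1,0,1,1,0,3)
step 3: output 6; order=[0,3,6]; indeg=(0,1,1,0,0,0,0,2)
step 4: output 4; order=[0,3,6,4]; indeg=(0,1,1,0,0,0,0,2)
step 5: output 5; order=[0,3,6,4,5]; indeg=(0,0,1,0,0,0,0,1)
step 6: output 1; order=[0,3,6,4,5,1]; indeg=(0,0,0,0,0,0,0,1)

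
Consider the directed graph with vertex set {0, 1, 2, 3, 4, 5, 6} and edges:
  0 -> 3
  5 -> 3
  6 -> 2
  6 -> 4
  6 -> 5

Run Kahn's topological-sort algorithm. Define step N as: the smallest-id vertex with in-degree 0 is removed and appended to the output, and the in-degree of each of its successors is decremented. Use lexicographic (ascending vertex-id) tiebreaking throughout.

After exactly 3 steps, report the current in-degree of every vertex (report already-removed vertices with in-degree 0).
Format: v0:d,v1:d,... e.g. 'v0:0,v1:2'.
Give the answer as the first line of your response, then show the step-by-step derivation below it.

v0:0,v1:0,v2:0,v3:1,v4:0,v5:0,v6:0

step 1: output 0; order=[0]; indeg=(0,0,1,1,1,1,0)
step 2: output 1; order=[0,1]; indeg=(0,0,1,1,1,1,0)
step 3: output 6; order=[0,1,6]; indeg=(0,0,0,1,0,0,0)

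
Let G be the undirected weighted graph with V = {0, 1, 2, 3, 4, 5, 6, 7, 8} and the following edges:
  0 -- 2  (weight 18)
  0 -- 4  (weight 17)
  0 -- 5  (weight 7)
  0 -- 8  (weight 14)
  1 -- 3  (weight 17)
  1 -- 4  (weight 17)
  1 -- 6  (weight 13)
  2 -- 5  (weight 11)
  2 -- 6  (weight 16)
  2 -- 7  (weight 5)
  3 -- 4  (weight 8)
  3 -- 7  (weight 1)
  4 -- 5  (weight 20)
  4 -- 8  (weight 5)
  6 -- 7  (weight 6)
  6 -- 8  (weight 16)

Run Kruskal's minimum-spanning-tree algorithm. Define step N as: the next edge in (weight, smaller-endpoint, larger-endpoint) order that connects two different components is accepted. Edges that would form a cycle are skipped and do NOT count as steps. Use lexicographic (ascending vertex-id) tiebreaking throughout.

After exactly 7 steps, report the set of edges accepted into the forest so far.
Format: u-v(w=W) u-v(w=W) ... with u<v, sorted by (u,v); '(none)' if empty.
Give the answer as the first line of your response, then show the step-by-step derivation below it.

0-5(w=7) 2-5(w=11) 2-7(w=5) 3-4(w=8) 3-7(w=1) 4-8(w=5) 6-7(w=6)

step 1: add edge 3-7 (w=1); MST = {3-7(w=1)}
step 2: add edge 2-7 (w=5); MST = {2-7(w=5) 3-7(w=1)}
step 3: add edge 4-8 (w=5); MST = {2-7(w=5) 3-7(w=1) 4-8(w=5)}
step 4: add edge 6-7 (w=6); MST = {2-7(w=5) 3-7(w=1) 4-8(w=5) 6-7(w=6)}
step 5: add edge 0-5 (w=7); MST = {0-5(w=7) 2-7(w=5) 3-7(w=1) 4-8(w=5) 6-7(w=6)}
step 6: add edge 3-4 (w=8); MST = {0-5(w=7) 2-7(w=5) 3-4(w=8) 3-7(w=1) 4-8(w=5) 6-7(w=6)}
step 7: add edge 2-5 (w=11); MST = {0-5(w=7) 2-5(w=11) 2-7(w=5) 3-4(w=8) 3-7(w=1) 4-8(w=5) 6-7(w=6)}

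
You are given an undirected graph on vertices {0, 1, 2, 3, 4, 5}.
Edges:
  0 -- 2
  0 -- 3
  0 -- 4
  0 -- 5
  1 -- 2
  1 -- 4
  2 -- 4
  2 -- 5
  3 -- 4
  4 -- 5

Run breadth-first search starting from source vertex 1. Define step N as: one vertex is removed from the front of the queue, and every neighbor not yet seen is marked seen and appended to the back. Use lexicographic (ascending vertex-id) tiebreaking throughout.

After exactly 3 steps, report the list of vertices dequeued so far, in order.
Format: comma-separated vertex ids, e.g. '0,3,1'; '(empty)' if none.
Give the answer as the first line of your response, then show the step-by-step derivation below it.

1,2,4

step 1: dequeue 1; queue=[2,4]; order=1
step 2: dequeue 2; queue=[4,0,5]; order=1,2
step 3: dequeue 4; queue=[0,5,3]; order=1,2,4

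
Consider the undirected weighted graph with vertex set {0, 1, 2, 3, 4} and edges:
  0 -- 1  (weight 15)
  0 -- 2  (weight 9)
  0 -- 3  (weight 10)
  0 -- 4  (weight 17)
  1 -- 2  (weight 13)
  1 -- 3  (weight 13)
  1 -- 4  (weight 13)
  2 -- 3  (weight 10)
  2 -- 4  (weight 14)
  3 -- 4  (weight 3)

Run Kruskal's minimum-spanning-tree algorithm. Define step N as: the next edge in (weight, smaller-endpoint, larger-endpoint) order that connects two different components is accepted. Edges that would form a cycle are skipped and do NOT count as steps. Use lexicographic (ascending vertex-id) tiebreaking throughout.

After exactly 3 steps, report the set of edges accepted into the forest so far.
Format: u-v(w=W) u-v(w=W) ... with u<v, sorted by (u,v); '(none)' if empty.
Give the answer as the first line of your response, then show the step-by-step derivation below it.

0-2(w=9) 0-3(w=10) 3-4(w=3)

step 1: add edge 3-4 (w=3); MST = {3-4(w=3)}
step 2: add edge 0-2 (w=9); MST = {0-2(w=9) 3-4(w=3)}
step 3: add edge 0-3 (w=10); MST = {0-2(w=9) 0-3(w=10) 3-4(w=3)}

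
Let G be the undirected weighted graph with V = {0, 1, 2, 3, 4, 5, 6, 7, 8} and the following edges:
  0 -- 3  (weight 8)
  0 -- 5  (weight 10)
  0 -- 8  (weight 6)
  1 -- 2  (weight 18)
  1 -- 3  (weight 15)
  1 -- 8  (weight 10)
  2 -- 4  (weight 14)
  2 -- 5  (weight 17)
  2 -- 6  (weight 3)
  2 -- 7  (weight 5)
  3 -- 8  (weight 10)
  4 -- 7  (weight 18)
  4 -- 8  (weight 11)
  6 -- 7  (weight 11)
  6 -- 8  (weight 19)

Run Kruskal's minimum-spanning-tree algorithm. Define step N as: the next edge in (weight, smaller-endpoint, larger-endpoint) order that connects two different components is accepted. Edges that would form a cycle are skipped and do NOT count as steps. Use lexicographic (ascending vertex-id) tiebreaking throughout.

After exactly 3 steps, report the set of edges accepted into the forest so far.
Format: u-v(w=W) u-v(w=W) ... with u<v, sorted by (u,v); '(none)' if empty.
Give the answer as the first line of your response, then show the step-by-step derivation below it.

0-8(w=6) 2-6(w=3) 2-7(w=5)

step 1: add edge 2-6 (w=3); MST = {2-6(w=3)}
step 2: add edge 2-7 (w=5); MST = {2-6(w=3) 2-7(w=5)}
step 3: add edge 0-8 (w=6); MST = {0-8(w=6) 2-6(w=3) 2-7(w=5)}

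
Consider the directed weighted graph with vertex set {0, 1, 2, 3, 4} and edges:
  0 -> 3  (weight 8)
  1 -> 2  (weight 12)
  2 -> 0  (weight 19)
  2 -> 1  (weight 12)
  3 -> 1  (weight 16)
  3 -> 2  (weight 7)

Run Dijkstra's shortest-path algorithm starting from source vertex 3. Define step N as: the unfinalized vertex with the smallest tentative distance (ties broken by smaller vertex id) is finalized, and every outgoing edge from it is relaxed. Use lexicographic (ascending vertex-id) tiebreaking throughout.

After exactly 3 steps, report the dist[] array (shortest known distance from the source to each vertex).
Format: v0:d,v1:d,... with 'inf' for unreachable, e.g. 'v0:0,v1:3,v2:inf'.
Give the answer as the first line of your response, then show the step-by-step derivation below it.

v0:26,v1:16,v2:7,v3:0,v4:inf

step 1: dist = v0:inf,v1:16,v2:7,v3:0,v4:inf
step 2: dist = v0:26,v1:16,v2:7,v3:0,v4:inf
step 3: dist = v0:26,v1:16,v2:7,v3:0,v4:inf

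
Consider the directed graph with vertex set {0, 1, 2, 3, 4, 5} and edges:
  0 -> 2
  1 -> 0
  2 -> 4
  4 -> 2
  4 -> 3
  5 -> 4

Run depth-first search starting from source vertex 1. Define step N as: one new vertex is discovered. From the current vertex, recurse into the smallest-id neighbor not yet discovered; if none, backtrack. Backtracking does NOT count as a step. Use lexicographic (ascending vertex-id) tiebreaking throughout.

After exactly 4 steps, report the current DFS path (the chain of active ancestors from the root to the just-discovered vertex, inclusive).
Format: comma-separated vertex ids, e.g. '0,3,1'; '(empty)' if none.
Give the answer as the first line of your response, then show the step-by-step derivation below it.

1,0,2,4

step 1: discover 1; path=1; order=1
step 2: discover 0; path=1>0; order=1,0
step 3: discover 2; path=1>0>2; order=1,0,2
step 4: discover 4; path=1>0>2>4; order=1,0,2,4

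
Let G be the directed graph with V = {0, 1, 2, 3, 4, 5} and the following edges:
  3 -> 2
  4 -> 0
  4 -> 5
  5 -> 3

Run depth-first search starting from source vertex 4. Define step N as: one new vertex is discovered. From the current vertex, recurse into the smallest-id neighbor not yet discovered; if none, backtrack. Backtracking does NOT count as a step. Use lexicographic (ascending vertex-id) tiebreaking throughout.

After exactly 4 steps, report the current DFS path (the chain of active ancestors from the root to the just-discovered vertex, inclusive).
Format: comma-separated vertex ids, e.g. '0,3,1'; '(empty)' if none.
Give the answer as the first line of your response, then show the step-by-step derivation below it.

4,5,3

step 1: discover 4; path=4; order=4
step 2: discover 0; path=4>0; order=4,0
step 3: discover 5; path=4>5; order=4,0,5
step 4: discover 3; path=4>5>3; order=4,0,5,3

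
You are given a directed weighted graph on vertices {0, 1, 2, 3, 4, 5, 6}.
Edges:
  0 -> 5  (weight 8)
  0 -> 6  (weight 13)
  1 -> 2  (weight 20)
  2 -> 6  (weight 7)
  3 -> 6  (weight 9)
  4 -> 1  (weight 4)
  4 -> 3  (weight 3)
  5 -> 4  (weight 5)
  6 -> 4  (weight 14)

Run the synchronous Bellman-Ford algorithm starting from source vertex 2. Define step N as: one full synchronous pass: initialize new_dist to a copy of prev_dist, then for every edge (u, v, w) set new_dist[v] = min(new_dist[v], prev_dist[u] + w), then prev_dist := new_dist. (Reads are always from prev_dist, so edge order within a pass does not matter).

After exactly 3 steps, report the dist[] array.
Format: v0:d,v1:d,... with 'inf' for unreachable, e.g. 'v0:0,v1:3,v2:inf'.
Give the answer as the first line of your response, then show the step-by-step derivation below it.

v0:inf,v1:25,v2:0,v3:24,v4:21,v5:inf,v6:7

step 1: dist = v0:inf,v1:inf,v2:0,v3:inf,v4:inf,v5:inf,v6:7
step 2: dist = v0:inf,v1:inf,v2:0,v3:inf,v4:21,v5:inf,v6:7
step 3: dist = v0:inf,v1:25,v2:0,v3:24,v4:21,v5:inf,v6:7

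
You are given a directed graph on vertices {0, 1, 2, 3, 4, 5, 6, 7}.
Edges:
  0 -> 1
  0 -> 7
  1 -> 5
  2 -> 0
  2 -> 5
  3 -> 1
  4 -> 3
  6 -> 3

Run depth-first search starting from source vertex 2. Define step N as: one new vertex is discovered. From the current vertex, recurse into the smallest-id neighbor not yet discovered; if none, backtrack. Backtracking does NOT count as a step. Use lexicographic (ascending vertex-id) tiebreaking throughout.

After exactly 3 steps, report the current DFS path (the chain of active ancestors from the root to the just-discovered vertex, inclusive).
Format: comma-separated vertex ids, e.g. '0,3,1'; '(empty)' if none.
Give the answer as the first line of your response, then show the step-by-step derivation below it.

2,0,1

step 1: discover 2; path=2; order=2
step 2: discover 0; path=2>0; order=2,0
step 3: discover 1; path=2>0>1; order=2,0,1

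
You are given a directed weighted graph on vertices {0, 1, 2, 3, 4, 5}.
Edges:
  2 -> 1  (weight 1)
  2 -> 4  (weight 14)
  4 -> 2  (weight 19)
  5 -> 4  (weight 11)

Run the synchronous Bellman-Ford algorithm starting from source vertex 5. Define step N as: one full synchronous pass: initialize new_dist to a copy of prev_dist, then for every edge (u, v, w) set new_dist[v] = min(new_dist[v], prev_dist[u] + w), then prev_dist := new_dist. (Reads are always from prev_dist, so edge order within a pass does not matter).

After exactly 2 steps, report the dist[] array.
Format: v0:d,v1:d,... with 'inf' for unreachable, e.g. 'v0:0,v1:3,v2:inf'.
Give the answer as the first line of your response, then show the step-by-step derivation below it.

v0:inf,v1:inf,v2:30,v3:inf,v4:11,v5:0

step 1: dist = v0:inf,v1:inf,v2:inf,v3:inf,v4:11,v5:0
step 2: dist = v0:inf,v1:inf,v2:30,v3:inf,v4:11,v5:0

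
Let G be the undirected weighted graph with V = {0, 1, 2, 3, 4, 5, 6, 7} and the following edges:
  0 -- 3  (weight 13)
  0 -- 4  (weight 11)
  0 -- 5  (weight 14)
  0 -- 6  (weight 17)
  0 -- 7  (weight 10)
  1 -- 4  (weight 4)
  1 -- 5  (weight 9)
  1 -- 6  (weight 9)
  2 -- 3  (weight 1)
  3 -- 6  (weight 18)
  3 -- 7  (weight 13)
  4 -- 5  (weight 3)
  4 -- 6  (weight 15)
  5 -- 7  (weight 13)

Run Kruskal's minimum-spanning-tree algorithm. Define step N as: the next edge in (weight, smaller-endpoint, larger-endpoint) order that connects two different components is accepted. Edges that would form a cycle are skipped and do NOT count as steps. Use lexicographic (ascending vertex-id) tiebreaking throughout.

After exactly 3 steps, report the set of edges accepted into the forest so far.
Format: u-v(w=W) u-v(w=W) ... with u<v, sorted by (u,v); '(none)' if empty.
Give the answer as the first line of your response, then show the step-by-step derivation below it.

1-4(w=4) 2-3(w=1) 4-5(w=3)

step 1: add edge 2-3 (w=1); MST = {2-3(w=1)}
step 2: add edge 4-5 (w=3); MST = {2-3(w=1) 4-5(w=3)}
step 3: add edge 1-4 (w=4); MST = {1-4(w=4) 2-3(w=1) 4-5(w=3)}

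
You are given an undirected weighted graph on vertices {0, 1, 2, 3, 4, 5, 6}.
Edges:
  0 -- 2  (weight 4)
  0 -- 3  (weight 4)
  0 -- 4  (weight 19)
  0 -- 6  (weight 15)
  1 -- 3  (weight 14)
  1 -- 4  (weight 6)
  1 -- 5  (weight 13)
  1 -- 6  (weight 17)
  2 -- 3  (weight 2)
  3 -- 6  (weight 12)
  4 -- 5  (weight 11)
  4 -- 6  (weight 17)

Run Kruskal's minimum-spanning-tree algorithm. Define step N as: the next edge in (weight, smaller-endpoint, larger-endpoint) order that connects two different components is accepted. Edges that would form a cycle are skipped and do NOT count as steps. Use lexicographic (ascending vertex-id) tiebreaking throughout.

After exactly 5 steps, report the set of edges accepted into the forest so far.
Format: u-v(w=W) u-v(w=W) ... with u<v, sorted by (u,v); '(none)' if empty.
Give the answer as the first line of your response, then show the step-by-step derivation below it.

0-2(w=4) 1-4(w=6) 2-3(w=2) 3-6(w=12) 4-5(w=11)

step 1: add edge 2-3 (w=2); MST = {2-3(w=2)}
step 2: add edge 0-2 (w=4); MST = {0-2(w=4) 2-3(w=2)}
step 3: add edge 1-4 (w=6); MST = {0-2(w=4) 1-4(w=6) 2-3(w=2)}
step 4: add edge 4-5 (w=11); MST = {0-2(w=4) 1-4(w=6) 2-3(w=2) 4-5(w=11)}
step 5: add edge 3-6 (w=12); MST = {0-2(w=4) 1-4(w=6) 2-3(w=2) 3-6(w=12) 4-5(w=11)}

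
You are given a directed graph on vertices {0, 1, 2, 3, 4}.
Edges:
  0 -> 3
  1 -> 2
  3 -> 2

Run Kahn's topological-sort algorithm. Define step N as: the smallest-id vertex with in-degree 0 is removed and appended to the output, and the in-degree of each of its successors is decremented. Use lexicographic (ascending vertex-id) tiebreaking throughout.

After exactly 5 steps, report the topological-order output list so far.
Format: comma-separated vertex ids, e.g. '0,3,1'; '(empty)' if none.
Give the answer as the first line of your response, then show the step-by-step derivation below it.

0,1,3,2,4

step 1: output 0; order=[0]; indeg=(0,0,2,0,0)
step 2: output 1; order=[0,1]; indeg=(0,0,1,0,0)
step 3: output 3; order=[0,1,3]; indeg=(0,0,0,0,0)
step 4: output 2; order=[0,1,3,2]; indeg=(0,0,0,0,0)
step 5: output 4; order=[0,1,3,2,4]; indeg=(0,0,0,0,0)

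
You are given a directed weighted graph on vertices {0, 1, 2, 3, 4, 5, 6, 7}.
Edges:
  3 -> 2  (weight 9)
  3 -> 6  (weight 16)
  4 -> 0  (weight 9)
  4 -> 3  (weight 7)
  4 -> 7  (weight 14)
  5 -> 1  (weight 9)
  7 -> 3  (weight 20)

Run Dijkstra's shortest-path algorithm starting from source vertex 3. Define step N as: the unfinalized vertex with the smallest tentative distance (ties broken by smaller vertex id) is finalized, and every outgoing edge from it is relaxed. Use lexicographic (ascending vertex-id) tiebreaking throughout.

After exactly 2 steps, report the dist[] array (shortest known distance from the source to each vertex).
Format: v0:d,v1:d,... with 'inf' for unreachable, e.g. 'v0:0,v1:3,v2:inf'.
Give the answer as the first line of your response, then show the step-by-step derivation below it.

v0:inf,v1:inf,v2:9,v3:0,v4:inf,v5:inf,v6:16,v7:inf

step 1: dist = v0:inf,v1:inf,v2:9,v3:0,v4:inf,v5:inf,v6:16,v7:inf
step 2: dist = v0:inf,v1:inf,v2:9,v3:0,v4:inf,v5:inf,v6:16,v7:inf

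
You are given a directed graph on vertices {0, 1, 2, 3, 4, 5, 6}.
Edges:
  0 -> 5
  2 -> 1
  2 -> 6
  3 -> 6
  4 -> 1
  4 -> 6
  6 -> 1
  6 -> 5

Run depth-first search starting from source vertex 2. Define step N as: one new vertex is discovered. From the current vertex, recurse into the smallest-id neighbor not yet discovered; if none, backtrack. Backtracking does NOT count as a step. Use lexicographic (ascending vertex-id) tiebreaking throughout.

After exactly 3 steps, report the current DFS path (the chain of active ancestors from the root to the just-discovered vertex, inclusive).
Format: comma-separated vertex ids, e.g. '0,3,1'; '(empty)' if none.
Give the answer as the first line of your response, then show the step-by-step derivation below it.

2,6

step 1: discover 2; path=2; order=2
step 2: discover 1; path=2>1; order=2,1
step 3: discover 6; path=2>6; order=2,1,6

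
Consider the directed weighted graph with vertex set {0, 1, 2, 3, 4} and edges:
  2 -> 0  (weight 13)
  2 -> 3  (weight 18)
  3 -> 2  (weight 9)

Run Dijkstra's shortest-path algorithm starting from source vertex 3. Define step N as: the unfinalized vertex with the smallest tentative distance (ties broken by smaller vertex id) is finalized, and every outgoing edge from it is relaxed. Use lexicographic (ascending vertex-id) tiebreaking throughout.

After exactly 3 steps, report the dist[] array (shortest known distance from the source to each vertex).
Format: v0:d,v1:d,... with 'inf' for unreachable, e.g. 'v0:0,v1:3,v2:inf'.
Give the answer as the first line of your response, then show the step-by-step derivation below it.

v0:22,v1:inf,v2:9,v3:0,v4:inf

step 1: dist = v0:inf,v1:inf,v2:9,v3:0,v4:inf
step 2: dist = v0:22,v1:inf,v2:9,v3:0,v4:inf
step 3: dist = v0:22,v1:inf,v2:9,v3:0,v4:inf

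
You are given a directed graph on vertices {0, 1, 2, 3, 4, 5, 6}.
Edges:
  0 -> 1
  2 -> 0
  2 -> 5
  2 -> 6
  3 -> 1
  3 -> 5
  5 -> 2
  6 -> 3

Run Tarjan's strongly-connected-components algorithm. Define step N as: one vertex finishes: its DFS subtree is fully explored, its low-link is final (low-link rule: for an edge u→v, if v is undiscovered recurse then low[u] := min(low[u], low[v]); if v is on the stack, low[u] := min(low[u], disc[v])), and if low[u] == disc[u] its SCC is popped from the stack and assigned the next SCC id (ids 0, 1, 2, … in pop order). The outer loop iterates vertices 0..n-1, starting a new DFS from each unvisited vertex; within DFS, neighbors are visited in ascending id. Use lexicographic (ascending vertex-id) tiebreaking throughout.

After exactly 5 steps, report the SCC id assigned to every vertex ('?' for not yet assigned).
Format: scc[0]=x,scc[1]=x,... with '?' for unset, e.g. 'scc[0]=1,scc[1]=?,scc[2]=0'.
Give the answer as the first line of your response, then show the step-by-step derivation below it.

scc[0]=1,scc[1]=0,scc[2]=?,scc[3]=?,scc[4]=?,scc[5]=?,scc[6]=?

step 1: low=(low[0]=0,low[1]=1,low[2]=?,low[3]=?,low[4]=?,low[5]=?,low[6]=?); scc=(scc[0]=?,scc[1]=0,scc[2]=?,scc[3]=?,scc[4]=?,scc[5]=?,scc[6]=?)
step 2: low=(low[0]=0,low[1]=1,low[2]=?,low[3]=?,low[4]=?,low[5]=?,low[6]=?); scc=(scc[0]=1,scc[1]=0,scc[2]=?,scc[3]=?,scc[4]=?,scc[5]=?,scc[6]=?)
step 3: low=(low[0]=0,low[1]=1,low[2]=2,low[3]=?,low[4]=?,low[5]=2,low[6]=?); scc=(scc[0]=1,scc[1]=0,scc[2]=?,scc[3]=?,scc[4]=?,scc[5]=?,scc[6]=?)
step 4: low=(low[0]=0,low[1]=1,low[2]=2,low[3]=3,low[4]=?,low[5]=2,low[6]=4); scc=(scc[0]=1,scc[1]=0,scc[2]=?,scc[3]=?,scc[4]=?,scc[5]=?,scc[6]=?)
step 5: low=(low[0]=0,low[1]=1,low[2]=2,low[3]=3,low[4]=?,low[5]=2,low[6]=3); scc=(scc[0]=1,scc[1]=0,scc[2]=?,scc[3]=?,scc[4]=?,scc[5]=?,scc[6]=?)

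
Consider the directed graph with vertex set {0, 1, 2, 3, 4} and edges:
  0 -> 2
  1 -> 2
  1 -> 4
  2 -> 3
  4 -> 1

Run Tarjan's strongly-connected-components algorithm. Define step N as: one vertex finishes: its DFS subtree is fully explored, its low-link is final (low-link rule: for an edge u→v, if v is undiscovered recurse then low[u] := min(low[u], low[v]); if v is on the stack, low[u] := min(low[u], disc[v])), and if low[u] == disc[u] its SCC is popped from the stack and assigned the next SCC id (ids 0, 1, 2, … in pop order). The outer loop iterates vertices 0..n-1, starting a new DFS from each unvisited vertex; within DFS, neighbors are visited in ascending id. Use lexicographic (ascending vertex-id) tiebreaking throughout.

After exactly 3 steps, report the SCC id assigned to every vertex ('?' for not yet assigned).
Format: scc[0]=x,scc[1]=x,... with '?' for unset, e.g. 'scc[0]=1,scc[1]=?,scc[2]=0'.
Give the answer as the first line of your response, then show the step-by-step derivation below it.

scc[0]=2,scc[1]=?,scc[2]=1,scc[3]=0,scc[4]=?

step 1: low=(low[0]=0,low[1]=?,low[2]=1,low[3]=2,low[4]=?); scc=(scc[0]=?,scc[1]=?,scc[2]=?,scc[3]=0,scc[4]=?)
step 2: low=(low[0]=0,low[1]=?,low[2]=1,low[3]=2,low[4]=?); scc=(scc[0]=?,scc[1]=?,scc[2]=1,scc[3]=0,scc[4]=?)
step 3: low=(low[0]=0,low[1]=?,low[2]=1,low[3]=2,low[4]=?); scc=(scc[0]=2,scc[1]=?,scc[2]=1,scc[3]=0,scc[4]=?)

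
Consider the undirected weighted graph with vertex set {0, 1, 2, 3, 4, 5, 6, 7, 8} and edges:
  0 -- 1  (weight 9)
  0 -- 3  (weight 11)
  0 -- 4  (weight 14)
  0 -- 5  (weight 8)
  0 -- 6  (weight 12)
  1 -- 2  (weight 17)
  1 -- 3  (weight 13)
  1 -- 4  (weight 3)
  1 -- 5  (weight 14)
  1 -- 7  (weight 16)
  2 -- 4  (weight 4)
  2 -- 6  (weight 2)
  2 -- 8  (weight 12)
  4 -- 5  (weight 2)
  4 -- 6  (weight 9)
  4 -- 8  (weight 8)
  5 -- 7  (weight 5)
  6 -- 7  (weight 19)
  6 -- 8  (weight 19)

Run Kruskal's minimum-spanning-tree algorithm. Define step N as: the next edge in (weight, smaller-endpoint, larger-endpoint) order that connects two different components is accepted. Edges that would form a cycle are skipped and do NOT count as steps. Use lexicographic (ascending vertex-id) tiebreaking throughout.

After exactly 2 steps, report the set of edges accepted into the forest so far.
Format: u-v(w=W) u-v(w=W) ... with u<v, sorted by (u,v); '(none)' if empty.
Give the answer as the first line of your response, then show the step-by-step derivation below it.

2-6(w=2) 4-5(w=2)

step 1: add edge 2-6 (w=2); MST = {2-6(w=2)}
step 2: add edge 4-5 (w=2); MST = {2-6(w=2) 4-5(w=2)}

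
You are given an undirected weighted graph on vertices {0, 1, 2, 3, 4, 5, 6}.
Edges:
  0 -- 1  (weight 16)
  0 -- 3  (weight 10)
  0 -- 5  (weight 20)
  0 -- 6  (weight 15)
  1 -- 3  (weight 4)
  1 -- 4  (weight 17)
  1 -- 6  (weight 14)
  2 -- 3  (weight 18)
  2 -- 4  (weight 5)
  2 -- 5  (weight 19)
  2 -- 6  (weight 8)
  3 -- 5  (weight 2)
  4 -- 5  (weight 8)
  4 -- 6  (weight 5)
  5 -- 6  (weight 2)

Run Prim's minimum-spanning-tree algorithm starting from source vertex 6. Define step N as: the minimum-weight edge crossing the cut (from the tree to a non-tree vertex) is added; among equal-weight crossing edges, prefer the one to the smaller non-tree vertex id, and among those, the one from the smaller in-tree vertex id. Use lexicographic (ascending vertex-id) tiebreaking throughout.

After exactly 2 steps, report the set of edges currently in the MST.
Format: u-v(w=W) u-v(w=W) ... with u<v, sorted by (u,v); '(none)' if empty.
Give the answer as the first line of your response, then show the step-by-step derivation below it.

3-5(w=2) 5-6(w=2)

step 1: add edge 5-6 (w=2); MST = {5-6(w=2)}
step 2: add edge 3-5 (w=2); MST = {3-5(w=2) 5-6(w=2)}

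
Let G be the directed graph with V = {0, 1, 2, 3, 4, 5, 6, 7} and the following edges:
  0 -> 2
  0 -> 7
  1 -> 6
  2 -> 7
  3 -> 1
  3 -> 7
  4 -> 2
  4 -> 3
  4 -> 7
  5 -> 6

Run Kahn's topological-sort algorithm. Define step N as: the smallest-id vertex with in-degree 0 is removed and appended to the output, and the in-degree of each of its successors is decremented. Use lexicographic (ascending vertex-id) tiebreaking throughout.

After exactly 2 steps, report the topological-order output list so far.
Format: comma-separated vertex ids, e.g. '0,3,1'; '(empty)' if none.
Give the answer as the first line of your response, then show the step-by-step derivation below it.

0,4

step 1: output 0; order=[0]; indeg=(0,1,1,1,0,0,2,3)
step 2: output 4; order=[0,4]; indeg=(0,1,0,0,0,0,2,2)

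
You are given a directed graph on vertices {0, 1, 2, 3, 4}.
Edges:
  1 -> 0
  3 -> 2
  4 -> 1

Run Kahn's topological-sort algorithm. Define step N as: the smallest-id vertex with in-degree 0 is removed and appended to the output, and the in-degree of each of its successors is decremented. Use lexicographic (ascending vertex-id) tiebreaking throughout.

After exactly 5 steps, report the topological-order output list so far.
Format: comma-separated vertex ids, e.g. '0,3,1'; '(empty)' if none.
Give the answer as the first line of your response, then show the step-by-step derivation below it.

3,2,4,1,0

step 1: output 3; order=[3]; indeg=(1,1,0,0,0)
step 2: output 2; order=[3,2]; indeg=(1,1,0,0,0)
step 3: output 4; order=[3,2,4]; indeg=(1,0,0,0,0)
step 4: output 1; order=[3,2,4,1]; indeg=(0,0,0,0,0)
step 5: output 0; order=[3,2,4,1,0]; indeg=(0,0,0,0,0)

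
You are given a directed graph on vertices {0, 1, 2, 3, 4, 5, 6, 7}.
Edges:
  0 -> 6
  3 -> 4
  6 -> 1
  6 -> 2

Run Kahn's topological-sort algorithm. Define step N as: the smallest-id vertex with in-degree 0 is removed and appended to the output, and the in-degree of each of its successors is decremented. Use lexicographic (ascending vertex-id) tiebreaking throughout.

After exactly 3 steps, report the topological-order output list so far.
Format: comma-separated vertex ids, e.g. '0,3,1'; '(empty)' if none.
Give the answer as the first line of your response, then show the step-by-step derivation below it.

0,3,4

step 1: output 0; order=[0]; indeg=(0,1,1,0,1,0,0,0)
step 2: output 3; order=[0,3]; indeg=(0,1,1,0,0,0,0,0)
step 3: output 4; order=[0,3,4]; indeg=(0,1,1,0,0,0,0,0)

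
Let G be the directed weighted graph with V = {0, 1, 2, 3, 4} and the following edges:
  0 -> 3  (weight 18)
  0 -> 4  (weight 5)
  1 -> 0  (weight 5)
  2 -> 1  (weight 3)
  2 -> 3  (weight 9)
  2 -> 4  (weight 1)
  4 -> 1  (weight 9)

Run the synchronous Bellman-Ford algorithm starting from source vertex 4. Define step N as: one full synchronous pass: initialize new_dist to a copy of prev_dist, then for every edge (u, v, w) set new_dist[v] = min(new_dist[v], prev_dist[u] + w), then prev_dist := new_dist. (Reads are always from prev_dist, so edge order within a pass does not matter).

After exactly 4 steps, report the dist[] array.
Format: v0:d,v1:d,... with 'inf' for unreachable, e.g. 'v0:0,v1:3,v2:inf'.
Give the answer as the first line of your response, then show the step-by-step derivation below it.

v0:14,v1:9,v2:inf,v3:32,v4:0

step 1: dist = v0:inf,v1:9,v2:inf,v3:inf,v4:0
step 2: dist = v0:14,v1:9,v2:inf,v3:inf,v4:0
step 3: dist = v0:14,v1:9,v2:inf,v3:32,v4:0
step 4: dist = v0:14,v1:9,v2:inf,v3:32,v4:0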